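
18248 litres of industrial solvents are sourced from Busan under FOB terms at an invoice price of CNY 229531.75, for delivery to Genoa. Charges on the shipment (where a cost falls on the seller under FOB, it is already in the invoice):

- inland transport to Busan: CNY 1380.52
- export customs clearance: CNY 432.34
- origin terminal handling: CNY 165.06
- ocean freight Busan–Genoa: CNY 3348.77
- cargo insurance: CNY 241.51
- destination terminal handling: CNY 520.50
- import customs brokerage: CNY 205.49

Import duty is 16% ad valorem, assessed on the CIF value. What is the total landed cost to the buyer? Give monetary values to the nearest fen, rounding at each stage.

FOB: the seller bears costs until goods are on board at the origin port; the buyer bears freight, insurance and all costs thereafter.
Already in the invoice (seller's account under FOB): inland to port, export clearance, origin terminal — exclude.
CIF value = FOB price + freight + insurance = 229531.75 + 3348.77 + 241.51 = 233122.03
Import duty = 233122.03 × 16% = 37299.52
Buyer bears: freight 3348.77 + insurance 241.51 + destination terminal 520.50 + brokerage 205.49 + duty 37299.52 = 41615.79
Landed cost = invoice 229531.75 + 41615.79 = 271147.54

Total landed cost: CNY 271147.54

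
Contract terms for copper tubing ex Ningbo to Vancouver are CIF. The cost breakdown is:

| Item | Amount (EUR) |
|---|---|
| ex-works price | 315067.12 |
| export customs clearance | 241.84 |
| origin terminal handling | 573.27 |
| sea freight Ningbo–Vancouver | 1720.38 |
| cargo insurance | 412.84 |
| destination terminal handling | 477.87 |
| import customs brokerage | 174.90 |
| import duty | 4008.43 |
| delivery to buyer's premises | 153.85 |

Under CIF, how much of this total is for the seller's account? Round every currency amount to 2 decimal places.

CIF: the seller pays costs through ocean freight and marine insurance to the destination port.
Seller's account: goods 315067.12 + export clearance 241.84 + origin terminal 573.27 + freight 1720.38 + insurance 412.84 = 318015.45
Buyer's account: destination terminal 477.87 + brokerage 174.90 + duty 4008.43 + delivery 153.85 = 4815.05

Seller's account: EUR 318015.45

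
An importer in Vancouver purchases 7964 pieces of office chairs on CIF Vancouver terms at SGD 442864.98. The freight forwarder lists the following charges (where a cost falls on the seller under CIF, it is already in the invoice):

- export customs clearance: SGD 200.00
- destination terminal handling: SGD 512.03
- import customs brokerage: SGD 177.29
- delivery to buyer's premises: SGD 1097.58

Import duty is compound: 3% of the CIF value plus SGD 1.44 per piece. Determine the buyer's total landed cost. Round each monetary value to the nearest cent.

Total landed cost: SGD 469405.99

CIF: the seller pays costs through ocean freight and marine insurance to the destination port.
Already in the invoice (seller's account under CIF): export clearance — exclude.
The CIF price already equals the CIF value: 442864.98
Ad valorem component: 442864.98 × 3% = 13285.95
Specific component: 7964 × 1.44 = 11468.16
Import duty = 13285.95 + 11468.16 = 24754.11
Buyer bears: destination terminal 512.03 + brokerage 177.29 + delivery 1097.58 + duty 24754.11 = 26541.01
Landed cost = invoice 442864.98 + 26541.01 = 469405.99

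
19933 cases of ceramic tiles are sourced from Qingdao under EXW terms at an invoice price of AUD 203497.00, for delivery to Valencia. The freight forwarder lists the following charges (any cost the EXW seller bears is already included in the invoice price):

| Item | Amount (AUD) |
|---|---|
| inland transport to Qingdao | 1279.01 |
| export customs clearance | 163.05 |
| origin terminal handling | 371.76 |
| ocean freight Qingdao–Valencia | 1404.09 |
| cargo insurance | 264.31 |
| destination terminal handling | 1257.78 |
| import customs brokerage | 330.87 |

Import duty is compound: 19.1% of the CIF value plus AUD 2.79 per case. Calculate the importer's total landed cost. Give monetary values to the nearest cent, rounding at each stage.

Total landed cost: AUD 303713.97

EXW: the seller makes goods available at their premises; the buyer bears all onward costs.
CIF value = EXW price + inland to port + export clearance + origin terminal + freight + insurance = 203497.00 + 1279.01 + 163.05 + 371.76 + 1404.09 + 264.31 = 206979.22
Ad valorem component: 206979.22 × 19.1% = 39533.03
Specific component: 19933 × 2.79 = 55613.07
Import duty = 39533.03 + 55613.07 = 95146.10
Buyer bears: inland to port 1279.01 + export clearance 163.05 + origin terminal 371.76 + freight 1404.09 + insurance 264.31 + destination terminal 1257.78 + brokerage 330.87 + duty 95146.10 = 100216.97
Landed cost = invoice 203497.00 + 100216.97 = 303713.97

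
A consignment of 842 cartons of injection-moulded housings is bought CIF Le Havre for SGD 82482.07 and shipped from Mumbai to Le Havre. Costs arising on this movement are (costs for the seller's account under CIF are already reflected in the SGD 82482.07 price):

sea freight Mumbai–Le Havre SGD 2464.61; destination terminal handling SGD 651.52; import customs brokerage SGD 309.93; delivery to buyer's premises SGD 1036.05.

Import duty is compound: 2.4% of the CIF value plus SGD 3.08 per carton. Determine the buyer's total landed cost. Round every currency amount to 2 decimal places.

Total landed cost: SGD 89052.50

CIF: the seller pays costs through ocean freight and marine insurance to the destination port.
Already in the invoice (seller's account under CIF): freight — exclude.
The CIF price already equals the CIF value: 82482.07
Ad valorem component: 82482.07 × 2.4% = 1979.57
Specific component: 842 × 3.08 = 2593.36
Import duty = 1979.57 + 2593.36 = 4572.93
Buyer bears: destination terminal 651.52 + brokerage 309.93 + delivery 1036.05 + duty 4572.93 = 6570.43
Landed cost = invoice 82482.07 + 6570.43 = 89052.50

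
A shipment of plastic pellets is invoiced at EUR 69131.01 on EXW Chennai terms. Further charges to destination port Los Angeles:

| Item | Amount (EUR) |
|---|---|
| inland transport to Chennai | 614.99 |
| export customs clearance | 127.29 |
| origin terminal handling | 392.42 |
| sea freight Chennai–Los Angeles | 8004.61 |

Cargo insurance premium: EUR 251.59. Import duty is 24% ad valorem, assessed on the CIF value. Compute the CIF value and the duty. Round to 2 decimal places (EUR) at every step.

CIF value: EUR 78521.91; import duty: EUR 18845.26

CIF = EXW price + pre-shipment costs + freight + insurance
CIF = 69131.01 + 614.99 + 127.29 + 392.42 + 8004.61 + 251.59 = 78521.91
Import duty = 78521.91 × 24% = 18845.26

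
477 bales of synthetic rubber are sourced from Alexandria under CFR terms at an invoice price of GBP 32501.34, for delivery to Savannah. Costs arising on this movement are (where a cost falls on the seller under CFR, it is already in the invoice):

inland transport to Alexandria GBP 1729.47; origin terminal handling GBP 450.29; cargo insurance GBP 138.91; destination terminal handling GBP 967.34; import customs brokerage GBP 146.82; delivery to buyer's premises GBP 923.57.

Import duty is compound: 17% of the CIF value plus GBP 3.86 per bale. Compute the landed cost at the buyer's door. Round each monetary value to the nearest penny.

Total landed cost: GBP 42068.04

CFR: the seller pays costs through ocean freight to the destination port, but not insurance.
Already in the invoice (seller's account under CFR): inland to port, origin terminal — exclude.
CIF value = CFR price + insurance = 32501.34 + 138.91 = 32640.25
Ad valorem component: 32640.25 × 17% = 5548.84
Specific component: 477 × 3.86 = 1841.22
Import duty = 5548.84 + 1841.22 = 7390.06
Buyer bears: insurance 138.91 + destination terminal 967.34 + brokerage 146.82 + delivery 923.57 + duty 7390.06 = 9566.70
Landed cost = invoice 32501.34 + 9566.70 = 42068.04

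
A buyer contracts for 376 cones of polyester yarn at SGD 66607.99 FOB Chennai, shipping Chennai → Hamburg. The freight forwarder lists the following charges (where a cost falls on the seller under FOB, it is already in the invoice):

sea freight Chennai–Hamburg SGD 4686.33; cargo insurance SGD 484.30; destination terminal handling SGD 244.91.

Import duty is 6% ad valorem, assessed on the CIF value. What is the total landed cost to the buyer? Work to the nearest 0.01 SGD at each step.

FOB: the seller bears costs until goods are on board at the origin port; the buyer bears freight, insurance and all costs thereafter.
CIF value = FOB price + freight + insurance = 66607.99 + 4686.33 + 484.30 = 71778.62
Import duty = 71778.62 × 6% = 4306.72
Buyer bears: freight 4686.33 + insurance 484.30 + destination terminal 244.91 + duty 4306.72 = 9722.26
Landed cost = invoice 66607.99 + 9722.26 = 76330.25

Total landed cost: SGD 76330.25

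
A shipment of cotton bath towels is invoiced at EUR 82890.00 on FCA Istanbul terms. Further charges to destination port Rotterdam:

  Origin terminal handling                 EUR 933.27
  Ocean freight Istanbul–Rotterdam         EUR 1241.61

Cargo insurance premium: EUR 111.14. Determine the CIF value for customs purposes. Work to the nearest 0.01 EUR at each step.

CIF = FCA price + pre-shipment costs + freight + insurance
CIF = 82890.00 + 933.27 + 1241.61 + 111.14 = 85176.02

CIF value: EUR 85176.02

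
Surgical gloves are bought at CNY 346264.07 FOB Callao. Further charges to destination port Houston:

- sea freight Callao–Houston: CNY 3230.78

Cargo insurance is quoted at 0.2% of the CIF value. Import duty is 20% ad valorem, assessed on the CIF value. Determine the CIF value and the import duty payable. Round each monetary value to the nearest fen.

CIF value: CNY 350195.24; import duty: CNY 70039.05

Let C be the CIF value. C = FOB price + freight + 0.2% × C
C − 0.2% × C = 346264.07 + 3230.78
0.998 × C = 349494.85
C = 349494.85 / 0.998 = 350195.24
Insurance premium = 0.2% × 350195.24 = 700.39
Import duty = 350195.24 × 20% = 70039.05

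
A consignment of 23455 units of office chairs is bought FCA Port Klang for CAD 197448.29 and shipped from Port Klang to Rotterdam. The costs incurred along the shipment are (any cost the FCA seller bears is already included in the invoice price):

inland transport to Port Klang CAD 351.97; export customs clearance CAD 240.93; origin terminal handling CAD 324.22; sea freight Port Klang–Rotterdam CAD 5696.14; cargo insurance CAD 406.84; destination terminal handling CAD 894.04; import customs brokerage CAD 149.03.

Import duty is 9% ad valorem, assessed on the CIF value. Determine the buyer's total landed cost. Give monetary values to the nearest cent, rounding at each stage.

Total landed cost: CAD 223267.35

FCA: the seller delivers export-cleared goods to the carrier; the buyer bears costs from that point.
Already in the invoice (seller's account under FCA): inland to port, export clearance — exclude.
CIF value = FCA price + origin terminal + freight + insurance = 197448.29 + 324.22 + 5696.14 + 406.84 = 203875.49
Import duty = 203875.49 × 9% = 18348.79
Buyer bears: origin terminal 324.22 + freight 5696.14 + insurance 406.84 + destination terminal 894.04 + brokerage 149.03 + duty 18348.79 = 25819.06
Landed cost = invoice 197448.29 + 25819.06 = 223267.35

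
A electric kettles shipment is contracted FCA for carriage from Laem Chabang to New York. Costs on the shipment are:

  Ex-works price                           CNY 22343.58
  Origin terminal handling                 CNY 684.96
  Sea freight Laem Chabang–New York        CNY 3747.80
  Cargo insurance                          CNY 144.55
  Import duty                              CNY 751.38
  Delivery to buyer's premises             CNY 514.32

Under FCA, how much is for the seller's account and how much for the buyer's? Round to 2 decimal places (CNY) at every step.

Seller: CNY 22343.58; buyer: CNY 5843.01

FCA: the seller delivers export-cleared goods to the carrier; the buyer bears costs from that point.
Seller's account: goods 22343.58 = 22343.58
Buyer's account: origin terminal 684.96 + freight 3747.80 + insurance 144.55 + duty 751.38 + delivery 514.32 = 5843.01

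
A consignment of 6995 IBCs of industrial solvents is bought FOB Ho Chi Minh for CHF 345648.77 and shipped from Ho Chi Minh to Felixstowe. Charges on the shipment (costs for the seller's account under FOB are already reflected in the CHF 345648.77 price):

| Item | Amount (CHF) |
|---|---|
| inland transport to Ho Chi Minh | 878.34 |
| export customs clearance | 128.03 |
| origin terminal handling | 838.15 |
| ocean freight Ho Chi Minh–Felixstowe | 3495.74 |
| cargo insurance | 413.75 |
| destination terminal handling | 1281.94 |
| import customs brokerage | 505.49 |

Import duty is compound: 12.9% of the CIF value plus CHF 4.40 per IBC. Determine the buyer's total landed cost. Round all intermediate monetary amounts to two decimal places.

FOB: the seller bears costs until goods are on board at the origin port; the buyer bears freight, insurance and all costs thereafter.
Already in the invoice (seller's account under FOB): inland to port, export clearance, origin terminal — exclude.
CIF value = FOB price + freight + insurance = 345648.77 + 3495.74 + 413.75 = 349558.26
Ad valorem component: 349558.26 × 12.9% = 45093.02
Specific component: 6995 × 4.40 = 30778.00
Import duty = 45093.02 + 30778.00 = 75871.02
Buyer bears: freight 3495.74 + insurance 413.75 + destination terminal 1281.94 + brokerage 505.49 + duty 75871.02 = 81567.94
Landed cost = invoice 345648.77 + 81567.94 = 427216.71

Total landed cost: CHF 427216.71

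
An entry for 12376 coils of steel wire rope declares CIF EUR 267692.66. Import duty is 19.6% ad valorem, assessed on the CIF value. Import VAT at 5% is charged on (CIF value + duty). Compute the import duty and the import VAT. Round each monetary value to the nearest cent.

Import duty = 267692.66 × 19.6% = 52467.76
VAT base = CIF + duty = 267692.66 + 52467.76 = 320160.42
Import VAT = 320160.42 × 5% = 16008.02

Import duty: EUR 52467.76; import VAT: EUR 16008.02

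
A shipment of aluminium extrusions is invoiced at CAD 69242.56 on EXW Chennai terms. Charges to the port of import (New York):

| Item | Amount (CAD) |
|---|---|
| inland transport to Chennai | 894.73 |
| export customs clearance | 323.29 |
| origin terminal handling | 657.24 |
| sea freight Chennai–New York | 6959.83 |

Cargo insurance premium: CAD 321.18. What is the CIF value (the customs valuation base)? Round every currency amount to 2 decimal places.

CIF value: CAD 78398.83

CIF = EXW price + pre-shipment costs + freight + insurance
CIF = 69242.56 + 894.73 + 323.29 + 657.24 + 6959.83 + 321.18 = 78398.83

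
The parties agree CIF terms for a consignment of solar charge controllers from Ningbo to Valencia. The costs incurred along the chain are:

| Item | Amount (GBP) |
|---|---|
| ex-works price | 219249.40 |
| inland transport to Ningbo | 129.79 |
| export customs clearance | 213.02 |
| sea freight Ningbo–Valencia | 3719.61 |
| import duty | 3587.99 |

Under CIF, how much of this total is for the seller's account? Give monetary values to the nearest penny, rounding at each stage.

CIF: the seller pays costs through ocean freight and marine insurance to the destination port.
Seller's account: goods 219249.40 + inland to port 129.79 + export clearance 213.02 + freight 3719.61 = 223311.82
Buyer's account: duty 3587.99 = 3587.99

Seller's account: GBP 223311.82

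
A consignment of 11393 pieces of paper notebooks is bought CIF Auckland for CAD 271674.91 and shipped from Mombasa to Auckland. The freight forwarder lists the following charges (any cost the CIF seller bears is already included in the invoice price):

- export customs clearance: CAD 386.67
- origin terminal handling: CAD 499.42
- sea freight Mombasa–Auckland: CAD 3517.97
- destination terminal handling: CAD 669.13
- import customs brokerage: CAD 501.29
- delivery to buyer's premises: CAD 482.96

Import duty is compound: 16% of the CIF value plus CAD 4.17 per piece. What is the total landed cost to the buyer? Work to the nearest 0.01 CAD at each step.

Total landed cost: CAD 364305.09

CIF: the seller pays costs through ocean freight and marine insurance to the destination port.
Already in the invoice (seller's account under CIF): export clearance, origin terminal, freight — exclude.
The CIF price already equals the CIF value: 271674.91
Ad valorem component: 271674.91 × 16% = 43467.99
Specific component: 11393 × 4.17 = 47508.81
Import duty = 43467.99 + 47508.81 = 90976.80
Buyer bears: destination terminal 669.13 + brokerage 501.29 + delivery 482.96 + duty 90976.80 = 92630.18
Landed cost = invoice 271674.91 + 92630.18 = 364305.09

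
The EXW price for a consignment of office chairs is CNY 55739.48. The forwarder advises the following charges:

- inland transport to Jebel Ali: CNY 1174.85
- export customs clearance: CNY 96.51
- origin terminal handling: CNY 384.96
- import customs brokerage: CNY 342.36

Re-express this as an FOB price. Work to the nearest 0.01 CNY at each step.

Not relevant to the conversion: brokerage — on the buyer under both terms; not part of either seller's price.
From EXW to FOB, the seller additionally bears: inland to port, export clearance, origin terminal.
FOB price = 55739.48 + 1174.85 + 96.51 + 384.96 = 57395.80

FOB price: CNY 57395.80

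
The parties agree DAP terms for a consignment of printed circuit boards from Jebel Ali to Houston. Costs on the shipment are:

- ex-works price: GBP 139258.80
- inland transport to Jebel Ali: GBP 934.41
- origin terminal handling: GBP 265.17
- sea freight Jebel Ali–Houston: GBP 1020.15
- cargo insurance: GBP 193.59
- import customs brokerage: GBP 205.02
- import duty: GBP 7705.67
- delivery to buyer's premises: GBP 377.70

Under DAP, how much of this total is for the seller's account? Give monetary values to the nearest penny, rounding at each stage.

DAP: the seller bears all costs to the named destination except import duty and clearance.
Seller's account: goods 139258.80 + inland to port 934.41 + origin terminal 265.17 + freight 1020.15 + insurance 193.59 + delivery 377.70 = 142049.82
Buyer's account: brokerage 205.02 + duty 7705.67 = 7910.69

Seller's account: GBP 142049.82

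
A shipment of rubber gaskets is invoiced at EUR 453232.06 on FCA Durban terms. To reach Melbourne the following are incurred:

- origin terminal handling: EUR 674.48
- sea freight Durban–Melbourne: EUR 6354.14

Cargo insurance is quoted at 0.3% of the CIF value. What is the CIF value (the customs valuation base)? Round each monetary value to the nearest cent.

Let C be the CIF value. C = FCA price + pre-shipment costs + freight + 0.3% × C
C − 0.3% × C = 453232.06 + 674.48 + 6354.14
0.997 × C = 460260.68
C = 460260.68 / 0.997 = 461645.62
Insurance premium = 0.3% × 461645.62 = 1384.94

CIF value: EUR 461645.62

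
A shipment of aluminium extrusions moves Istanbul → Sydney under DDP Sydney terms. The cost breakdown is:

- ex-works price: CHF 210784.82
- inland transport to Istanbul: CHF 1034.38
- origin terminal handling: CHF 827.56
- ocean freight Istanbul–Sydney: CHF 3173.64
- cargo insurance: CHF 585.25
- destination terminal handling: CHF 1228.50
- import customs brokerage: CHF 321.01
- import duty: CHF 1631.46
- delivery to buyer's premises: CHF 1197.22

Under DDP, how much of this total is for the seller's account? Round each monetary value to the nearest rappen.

DDP: the seller bears all costs including import duty.
Seller's account: goods 210784.82 + inland to port 1034.38 + origin terminal 827.56 + freight 3173.64 + insurance 585.25 + destination terminal 1228.50 + brokerage 321.01 + duty 1631.46 + delivery 1197.22 = 220783.84
Buyer's account: 0.00

Seller's account: CHF 220783.84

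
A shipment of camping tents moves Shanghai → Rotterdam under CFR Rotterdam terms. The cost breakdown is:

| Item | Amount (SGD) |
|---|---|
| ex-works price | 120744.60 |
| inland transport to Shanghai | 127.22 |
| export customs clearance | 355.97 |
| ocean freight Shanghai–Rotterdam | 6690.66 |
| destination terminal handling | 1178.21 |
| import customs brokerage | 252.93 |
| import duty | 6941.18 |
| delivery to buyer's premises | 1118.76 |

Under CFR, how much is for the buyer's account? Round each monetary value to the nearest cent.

Buyer's account: SGD 9491.08

CFR: the seller pays costs through ocean freight to the destination port, but not insurance.
Seller's account: goods 120744.60 + inland to port 127.22 + export clearance 355.97 + freight 6690.66 = 127918.45
Buyer's account: destination terminal 1178.21 + brokerage 252.93 + duty 6941.18 + delivery 1118.76 = 9491.08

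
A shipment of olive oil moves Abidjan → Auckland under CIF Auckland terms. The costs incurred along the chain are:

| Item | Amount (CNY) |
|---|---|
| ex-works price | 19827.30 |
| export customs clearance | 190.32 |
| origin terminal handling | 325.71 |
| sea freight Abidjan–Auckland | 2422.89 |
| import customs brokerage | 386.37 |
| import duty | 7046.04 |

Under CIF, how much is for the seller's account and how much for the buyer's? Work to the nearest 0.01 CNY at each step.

Seller: CNY 22766.22; buyer: CNY 7432.41

CIF: the seller pays costs through ocean freight and marine insurance to the destination port.
Seller's account: goods 19827.30 + export clearance 190.32 + origin terminal 325.71 + freight 2422.89 = 22766.22
Buyer's account: brokerage 386.37 + duty 7046.04 = 7432.41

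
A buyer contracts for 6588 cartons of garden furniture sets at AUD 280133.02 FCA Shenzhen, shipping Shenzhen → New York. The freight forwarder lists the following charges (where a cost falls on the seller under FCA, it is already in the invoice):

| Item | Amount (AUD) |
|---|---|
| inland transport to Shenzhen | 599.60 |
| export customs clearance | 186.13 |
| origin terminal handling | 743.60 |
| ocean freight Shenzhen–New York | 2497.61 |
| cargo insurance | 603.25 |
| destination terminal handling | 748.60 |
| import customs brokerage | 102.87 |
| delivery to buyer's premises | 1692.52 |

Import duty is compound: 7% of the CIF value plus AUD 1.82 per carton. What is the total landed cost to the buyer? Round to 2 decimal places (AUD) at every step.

Total landed cost: AUD 318390.05

FCA: the seller delivers export-cleared goods to the carrier; the buyer bears costs from that point.
Already in the invoice (seller's account under FCA): inland to port, export clearance — exclude.
CIF value = FCA price + origin terminal + freight + insurance = 280133.02 + 743.60 + 2497.61 + 603.25 = 283977.48
Ad valorem component: 283977.48 × 7% = 19878.42
Specific component: 6588 × 1.82 = 11990.16
Import duty = 19878.42 + 11990.16 = 31868.58
Buyer bears: origin terminal 743.60 + freight 2497.61 + insurance 603.25 + destination terminal 748.60 + brokerage 102.87 + delivery 1692.52 + duty 31868.58 = 38257.03
Landed cost = invoice 280133.02 + 38257.03 = 318390.05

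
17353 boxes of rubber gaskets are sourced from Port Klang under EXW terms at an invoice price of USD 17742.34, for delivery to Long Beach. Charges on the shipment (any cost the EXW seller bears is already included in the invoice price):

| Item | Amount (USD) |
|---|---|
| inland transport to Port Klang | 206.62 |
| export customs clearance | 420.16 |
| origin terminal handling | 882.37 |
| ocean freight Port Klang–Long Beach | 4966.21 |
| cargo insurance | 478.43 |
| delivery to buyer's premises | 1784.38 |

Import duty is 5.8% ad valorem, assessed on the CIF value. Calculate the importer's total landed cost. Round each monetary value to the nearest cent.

EXW: the seller makes goods available at their premises; the buyer bears all onward costs.
CIF value = EXW price + inland to port + export clearance + origin terminal + freight + insurance = 17742.34 + 206.62 + 420.16 + 882.37 + 4966.21 + 478.43 = 24696.13
Import duty = 24696.13 × 5.8% = 1432.38
Buyer bears: inland to port 206.62 + export clearance 420.16 + origin terminal 882.37 + freight 4966.21 + insurance 478.43 + delivery 1784.38 + duty 1432.38 = 10170.55
Landed cost = invoice 17742.34 + 10170.55 = 27912.89

Total landed cost: USD 27912.89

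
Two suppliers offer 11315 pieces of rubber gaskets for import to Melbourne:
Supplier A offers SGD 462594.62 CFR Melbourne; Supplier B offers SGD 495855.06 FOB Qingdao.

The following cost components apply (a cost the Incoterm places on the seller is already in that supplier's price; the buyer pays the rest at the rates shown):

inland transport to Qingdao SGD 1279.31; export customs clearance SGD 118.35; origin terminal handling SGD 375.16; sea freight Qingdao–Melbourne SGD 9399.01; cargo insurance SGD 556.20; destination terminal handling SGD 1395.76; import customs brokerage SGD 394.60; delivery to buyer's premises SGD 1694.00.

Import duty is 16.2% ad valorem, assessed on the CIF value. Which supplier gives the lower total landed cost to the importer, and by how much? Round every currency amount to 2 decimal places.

Supplier A (CFR):
CIF value = CFR price + insurance = 462594.62 + 556.20 = 463150.82
Import duty = 463150.82 × 16.2% = 75030.43
Buyer bears (A): 556.20 + 1395.76 + 394.60 + 1694.00 = 4040.56
Landed cost (A) = invoice 462594.62 + 4040.56 + duty 75030.43 = 541665.61
Supplier B (FOB):
CIF value = FOB price + freight + insurance = 495855.06 + 9399.01 + 556.20 = 505810.27
Import duty = 505810.27 × 16.2% = 81941.26
Buyer bears (B): 9399.01 + 556.20 + 1395.76 + 394.60 + 1694.00 = 13439.57
Landed cost (B) = invoice 495855.06 + 13439.57 + duty 81941.26 = 591235.89
Difference = |541665.61 − 591235.89| = 49570.28

Supplier A is cheaper by SGD 49570.28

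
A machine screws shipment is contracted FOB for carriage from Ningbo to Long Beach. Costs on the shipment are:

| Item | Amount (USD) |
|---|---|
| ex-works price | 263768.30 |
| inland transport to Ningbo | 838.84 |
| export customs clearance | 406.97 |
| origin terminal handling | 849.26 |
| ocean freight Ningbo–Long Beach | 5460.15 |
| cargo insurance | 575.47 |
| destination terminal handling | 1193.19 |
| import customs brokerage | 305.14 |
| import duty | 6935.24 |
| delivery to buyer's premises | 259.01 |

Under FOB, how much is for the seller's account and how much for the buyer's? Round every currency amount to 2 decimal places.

Seller: USD 265863.37; buyer: USD 14728.20

FOB: the seller bears costs until goods are on board at the origin port; the buyer bears freight, insurance and all costs thereafter.
Seller's account: goods 263768.30 + inland to port 838.84 + export clearance 406.97 + origin terminal 849.26 = 265863.37
Buyer's account: freight 5460.15 + insurance 575.47 + destination terminal 1193.19 + brokerage 305.14 + duty 6935.24 + delivery 259.01 = 14728.20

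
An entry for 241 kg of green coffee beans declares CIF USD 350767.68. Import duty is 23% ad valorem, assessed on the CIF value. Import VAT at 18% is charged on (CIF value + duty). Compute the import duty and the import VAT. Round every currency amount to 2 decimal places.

Import duty = 350767.68 × 23% = 80676.57
VAT base = CIF + duty = 350767.68 + 80676.57 = 431444.25
Import VAT = 431444.25 × 18% = 77659.97

Import duty: USD 80676.57; import VAT: USD 77659.97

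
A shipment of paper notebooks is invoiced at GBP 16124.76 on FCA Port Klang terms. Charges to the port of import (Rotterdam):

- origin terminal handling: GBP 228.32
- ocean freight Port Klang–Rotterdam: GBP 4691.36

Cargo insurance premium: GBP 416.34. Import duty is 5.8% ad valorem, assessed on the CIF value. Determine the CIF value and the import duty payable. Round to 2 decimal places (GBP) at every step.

CIF value: GBP 21460.78; import duty: GBP 1244.73

CIF = FCA price + pre-shipment costs + freight + insurance
CIF = 16124.76 + 228.32 + 4691.36 + 416.34 = 21460.78
Import duty = 21460.78 × 5.8% = 1244.73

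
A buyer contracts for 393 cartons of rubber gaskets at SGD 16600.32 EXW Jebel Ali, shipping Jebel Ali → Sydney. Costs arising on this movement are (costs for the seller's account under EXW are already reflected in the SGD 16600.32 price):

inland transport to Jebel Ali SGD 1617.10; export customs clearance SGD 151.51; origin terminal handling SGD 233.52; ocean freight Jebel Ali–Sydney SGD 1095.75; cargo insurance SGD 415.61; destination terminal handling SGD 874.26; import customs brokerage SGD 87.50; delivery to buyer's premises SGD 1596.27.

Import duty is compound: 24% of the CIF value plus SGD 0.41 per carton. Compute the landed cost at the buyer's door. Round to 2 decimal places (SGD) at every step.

EXW: the seller makes goods available at their premises; the buyer bears all onward costs.
CIF value = EXW price + inland to port + export clearance + origin terminal + freight + insurance = 16600.32 + 1617.10 + 151.51 + 233.52 + 1095.75 + 415.61 = 20113.81
Ad valorem component: 20113.81 × 24% = 4827.31
Specific component: 393 × 0.41 = 161.13
Import duty = 4827.31 + 161.13 = 4988.44
Buyer bears: inland to port 1617.10 + export clearance 151.51 + origin terminal 233.52 + freight 1095.75 + insurance 415.61 + destination terminal 874.26 + brokerage 87.50 + delivery 1596.27 + duty 4988.44 = 11059.96
Landed cost = invoice 16600.32 + 11059.96 = 27660.28

Total landed cost: SGD 27660.28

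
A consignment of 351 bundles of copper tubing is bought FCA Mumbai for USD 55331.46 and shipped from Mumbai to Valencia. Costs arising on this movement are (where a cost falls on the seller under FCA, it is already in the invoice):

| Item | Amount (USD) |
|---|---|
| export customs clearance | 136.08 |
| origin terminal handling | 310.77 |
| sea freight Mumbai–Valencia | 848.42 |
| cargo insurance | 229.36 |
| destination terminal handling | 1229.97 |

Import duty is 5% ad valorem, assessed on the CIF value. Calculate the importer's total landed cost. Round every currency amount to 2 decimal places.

FCA: the seller delivers export-cleared goods to the carrier; the buyer bears costs from that point.
Already in the invoice (seller's account under FCA): export clearance — exclude.
CIF value = FCA price + origin terminal + freight + insurance = 55331.46 + 310.77 + 848.42 + 229.36 = 56720.01
Import duty = 56720.01 × 5% = 2836.00
Buyer bears: origin terminal 310.77 + freight 848.42 + insurance 229.36 + destination terminal 1229.97 + duty 2836.00 = 5454.52
Landed cost = invoice 55331.46 + 5454.52 = 60785.98

Total landed cost: USD 60785.98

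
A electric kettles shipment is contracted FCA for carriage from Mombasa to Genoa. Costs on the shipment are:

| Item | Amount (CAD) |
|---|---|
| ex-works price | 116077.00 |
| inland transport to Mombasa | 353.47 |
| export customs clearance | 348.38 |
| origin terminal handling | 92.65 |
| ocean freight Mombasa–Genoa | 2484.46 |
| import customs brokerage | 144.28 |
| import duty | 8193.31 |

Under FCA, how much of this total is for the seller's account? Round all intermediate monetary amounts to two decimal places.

Seller's account: CAD 116778.85

FCA: the seller delivers export-cleared goods to the carrier; the buyer bears costs from that point.
Seller's account: goods 116077.00 + inland to port 353.47 + export clearance 348.38 = 116778.85
Buyer's account: origin terminal 92.65 + freight 2484.46 + brokerage 144.28 + duty 8193.31 = 10914.70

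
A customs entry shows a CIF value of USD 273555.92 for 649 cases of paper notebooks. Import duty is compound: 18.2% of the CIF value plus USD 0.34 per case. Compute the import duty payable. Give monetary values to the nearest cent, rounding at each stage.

Import duty: USD 50007.84

Ad valorem component: 273555.92 × 18.2% = 49787.18
Specific component: 649 × 0.34 = 220.66
Import duty = 49787.18 + 220.66 = 50007.84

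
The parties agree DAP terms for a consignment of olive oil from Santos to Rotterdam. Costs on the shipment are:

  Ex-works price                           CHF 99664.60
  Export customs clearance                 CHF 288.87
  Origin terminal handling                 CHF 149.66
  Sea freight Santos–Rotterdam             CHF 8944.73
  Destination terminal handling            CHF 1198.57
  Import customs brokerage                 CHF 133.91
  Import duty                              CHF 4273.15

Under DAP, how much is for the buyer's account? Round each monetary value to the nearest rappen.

Buyer's account: CHF 4407.06

DAP: the seller bears all costs to the named destination except import duty and clearance.
Seller's account: goods 99664.60 + export clearance 288.87 + origin terminal 149.66 + freight 8944.73 + destination terminal 1198.57 = 110246.43
Buyer's account: brokerage 133.91 + duty 4273.15 = 4407.06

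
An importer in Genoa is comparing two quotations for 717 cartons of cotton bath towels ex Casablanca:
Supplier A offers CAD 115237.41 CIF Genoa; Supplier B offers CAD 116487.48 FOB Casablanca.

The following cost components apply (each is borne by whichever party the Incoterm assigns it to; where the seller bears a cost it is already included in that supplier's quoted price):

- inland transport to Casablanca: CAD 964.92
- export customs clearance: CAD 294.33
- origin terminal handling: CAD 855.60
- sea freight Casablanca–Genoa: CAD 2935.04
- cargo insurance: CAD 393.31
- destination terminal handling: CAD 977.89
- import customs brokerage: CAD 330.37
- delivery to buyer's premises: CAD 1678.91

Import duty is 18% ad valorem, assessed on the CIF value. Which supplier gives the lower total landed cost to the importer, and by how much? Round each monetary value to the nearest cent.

Supplier A (CIF):
The CIF price already equals the CIF value: 115237.41
Import duty = 115237.41 × 18% = 20742.73
Buyer bears (A): 977.89 + 330.37 + 1678.91 = 2987.17
Landed cost (A) = invoice 115237.41 + 2987.17 + duty 20742.73 = 138967.31
Supplier B (FOB):
CIF value = FOB price + freight + insurance = 116487.48 + 2935.04 + 393.31 = 119815.83
Import duty = 119815.83 × 18% = 21566.85
Buyer bears (B): 2935.04 + 393.31 + 977.89 + 330.37 + 1678.91 = 6315.52
Landed cost (B) = invoice 116487.48 + 6315.52 + duty 21566.85 = 144369.85
Difference = |138967.31 − 144369.85| = 5402.54

Supplier A is cheaper by CAD 5402.54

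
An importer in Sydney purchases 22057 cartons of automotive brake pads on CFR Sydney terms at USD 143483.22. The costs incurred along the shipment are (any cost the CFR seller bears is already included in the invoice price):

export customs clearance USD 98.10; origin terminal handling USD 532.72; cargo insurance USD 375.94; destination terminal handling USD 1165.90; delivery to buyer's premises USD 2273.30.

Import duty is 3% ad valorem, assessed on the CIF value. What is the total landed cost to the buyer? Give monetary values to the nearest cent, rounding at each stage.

CFR: the seller pays costs through ocean freight to the destination port, but not insurance.
Already in the invoice (seller's account under CFR): export clearance, origin terminal — exclude.
CIF value = CFR price + insurance = 143483.22 + 375.94 = 143859.16
Import duty = 143859.16 × 3% = 4315.77
Buyer bears: insurance 375.94 + destination terminal 1165.90 + delivery 2273.30 + duty 4315.77 = 8130.91
Landed cost = invoice 143483.22 + 8130.91 = 151614.13

Total landed cost: USD 151614.13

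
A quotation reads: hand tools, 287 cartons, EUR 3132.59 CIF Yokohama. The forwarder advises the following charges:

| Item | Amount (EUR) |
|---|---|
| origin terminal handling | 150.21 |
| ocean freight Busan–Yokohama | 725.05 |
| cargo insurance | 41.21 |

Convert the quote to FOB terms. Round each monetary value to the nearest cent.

Not relevant to the conversion: origin terminal — on the seller under both CIF and FOB; already in the CIF price and stays in the FOB price.
From CIF to FOB, the seller no longer bears: freight, insurance.
FOB price = 3132.59 − 725.05 − 41.21 = 2366.33

FOB price: EUR 2366.33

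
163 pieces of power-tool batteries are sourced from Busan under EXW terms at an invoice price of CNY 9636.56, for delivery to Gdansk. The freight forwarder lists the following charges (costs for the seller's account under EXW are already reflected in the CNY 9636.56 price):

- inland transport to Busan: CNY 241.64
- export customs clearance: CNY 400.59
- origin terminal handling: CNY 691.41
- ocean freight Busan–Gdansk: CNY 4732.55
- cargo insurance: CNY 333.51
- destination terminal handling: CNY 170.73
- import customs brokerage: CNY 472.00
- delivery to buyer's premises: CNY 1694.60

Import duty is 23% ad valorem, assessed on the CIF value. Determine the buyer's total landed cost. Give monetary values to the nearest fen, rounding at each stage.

EXW: the seller makes goods available at their premises; the buyer bears all onward costs.
CIF value = EXW price + inland to port + export clearance + origin terminal + freight + insurance = 9636.56 + 241.64 + 400.59 + 691.41 + 4732.55 + 333.51 = 16036.26
Import duty = 16036.26 × 23% = 3688.34
Buyer bears: inland to port 241.64 + export clearance 400.59 + origin terminal 691.41 + freight 4732.55 + insurance 333.51 + destination terminal 170.73 + brokerage 472.00 + delivery 1694.60 + duty 3688.34 = 12425.37
Landed cost = invoice 9636.56 + 12425.37 = 22061.93

Total landed cost: CNY 22061.93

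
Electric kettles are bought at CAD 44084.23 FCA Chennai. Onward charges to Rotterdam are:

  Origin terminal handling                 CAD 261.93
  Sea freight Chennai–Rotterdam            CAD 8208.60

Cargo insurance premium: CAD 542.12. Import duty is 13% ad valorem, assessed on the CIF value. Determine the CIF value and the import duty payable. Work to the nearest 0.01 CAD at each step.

CIF value: CAD 53096.88; import duty: CAD 6902.59

CIF = FCA price + pre-shipment costs + freight + insurance
CIF = 44084.23 + 261.93 + 8208.60 + 542.12 = 53096.88
Import duty = 53096.88 × 13% = 6902.59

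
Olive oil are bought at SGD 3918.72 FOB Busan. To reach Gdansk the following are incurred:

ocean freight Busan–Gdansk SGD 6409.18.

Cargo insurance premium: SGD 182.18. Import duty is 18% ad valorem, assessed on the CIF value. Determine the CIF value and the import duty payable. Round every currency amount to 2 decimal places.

CIF = FOB price + freight + insurance
CIF = 3918.72 + 6409.18 + 182.18 = 10510.08
Import duty = 10510.08 × 18% = 1891.81

CIF value: SGD 10510.08; import duty: SGD 1891.81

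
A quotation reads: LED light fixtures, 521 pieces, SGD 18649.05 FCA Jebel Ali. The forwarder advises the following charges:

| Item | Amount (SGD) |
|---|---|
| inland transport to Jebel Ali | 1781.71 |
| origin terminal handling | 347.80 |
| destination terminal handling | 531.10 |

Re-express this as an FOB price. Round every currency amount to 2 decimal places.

FOB price: SGD 18996.85

Not relevant to the conversion: inland to port — on the seller under both FCA and FOB; already in the FCA price and stays in the FOB price. destination terminal — on the buyer under both terms; not part of either seller's price.
From FCA to FOB, the seller additionally bears: origin terminal.
FOB price = 18649.05 + 347.80 = 18996.85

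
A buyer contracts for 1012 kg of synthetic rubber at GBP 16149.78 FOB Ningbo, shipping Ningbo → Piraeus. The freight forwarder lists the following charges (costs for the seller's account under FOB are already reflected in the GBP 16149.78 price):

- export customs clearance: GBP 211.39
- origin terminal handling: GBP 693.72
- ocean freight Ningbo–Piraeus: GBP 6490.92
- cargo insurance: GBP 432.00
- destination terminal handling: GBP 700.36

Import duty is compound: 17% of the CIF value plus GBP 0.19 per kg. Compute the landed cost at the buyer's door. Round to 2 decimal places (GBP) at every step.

FOB: the seller bears costs until goods are on board at the origin port; the buyer bears freight, insurance and all costs thereafter.
Already in the invoice (seller's account under FOB): export clearance, origin terminal — exclude.
CIF value = FOB price + freight + insurance = 16149.78 + 6490.92 + 432.00 = 23072.70
Ad valorem component: 23072.70 × 17% = 3922.36
Specific component: 1012 × 0.19 = 192.28
Import duty = 3922.36 + 192.28 = 4114.64
Buyer bears: freight 6490.92 + insurance 432.00 + destination terminal 700.36 + duty 4114.64 = 11737.92
Landed cost = invoice 16149.78 + 11737.92 = 27887.70

Total landed cost: GBP 27887.70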